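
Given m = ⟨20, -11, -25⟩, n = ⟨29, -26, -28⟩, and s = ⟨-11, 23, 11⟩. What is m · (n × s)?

n × s:
i: (-26)·11 - (-28)·23 = -286 - (-644) = 358
j: (-28)·(-11) - 29·11 = 308 - 319 = -11
k: 29·23 - (-26)·(-11) = 667 - 286 = 381
n × s = (358, -11, 381)
m · (n × s) = 20·358 + (-11)·(-11) + (-25)·381 = 7160 + 121 - 9525 = -2244

-2244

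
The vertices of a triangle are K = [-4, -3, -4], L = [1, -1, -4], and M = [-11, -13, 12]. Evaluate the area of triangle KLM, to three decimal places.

46.690

KL = (5, 2, 0),  KM = (-7, -10, 16)
i: 2·16 - 0·(-10) = 32 - 0 = 32
j: 0·(-7) - 5·16 = 0 - 80 = -80
k: 5·(-10) - 2·(-7) = -50 - (-14) = -36
KL × KM = (32, -80, -36)
|KL × KM| = √8720 ≈ 93.3809
area = ½ · 93.3809 ≈ 46.690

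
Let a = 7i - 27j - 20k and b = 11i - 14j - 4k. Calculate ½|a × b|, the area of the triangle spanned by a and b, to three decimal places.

162.826

i: (-27)·(-4) - (-20)·(-14) = 108 - 280 = -172
j: (-20)·11 - 7·(-4) = -220 - (-28) = -192
k: 7·(-14) - (-27)·11 = -98 - (-297) = 199
a × b = (-172, -192, 199)
|a × b| = √((-172)² + (-192)² + 199²) = √106049 ≈ 325.6517
area = ½ · 325.6517 ≈ 162.826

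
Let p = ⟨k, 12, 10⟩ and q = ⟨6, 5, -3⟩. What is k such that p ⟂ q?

p · q = k·6 + 12·5 + 10·(-3) = 30 + 6k
Set equal to 0: 6k = -30, so k = -5.

-5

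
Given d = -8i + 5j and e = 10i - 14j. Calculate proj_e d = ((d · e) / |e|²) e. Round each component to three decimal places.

d · e = (-8)·10 + 5·(-14) = -80 - 70 = -150
|e|² = 100 + 196 = 296
proj_e d = (-150/296) · (10, -14) ≈ (-5.068, 7.095)

(-5.068, 7.095)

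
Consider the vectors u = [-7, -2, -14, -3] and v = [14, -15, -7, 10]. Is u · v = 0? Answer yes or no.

yes

u · v = (-7)·14 + (-2)·(-15) + (-14)·(-7) + (-3)·10 = -98 + 30 + 98 - 30 = 0
Zero, so the vectors are orthogonal.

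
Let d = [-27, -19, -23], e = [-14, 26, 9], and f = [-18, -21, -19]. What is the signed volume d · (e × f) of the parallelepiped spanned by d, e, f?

e × f:
i: 26·(-19) - 9·(-21) = -494 - (-189) = -305
j: 9·(-18) - (-14)·(-19) = -162 - 266 = -428
k: (-14)·(-21) - 26·(-18) = 294 - (-468) = 762
e × f = (-305, -428, 762)
d · (e × f) = (-27)·(-305) + (-19)·(-428) + (-23)·762 = 8235 + 8132 - 17526 = -1159

-1159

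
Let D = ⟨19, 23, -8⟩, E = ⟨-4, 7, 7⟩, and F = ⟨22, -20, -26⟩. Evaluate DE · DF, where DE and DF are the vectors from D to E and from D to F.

DE = E − D = (-23, -16, 15)
DF = F − D = (3, -43, -18)
DE · DF = (-23)·3 + (-16)·(-43) + 15·(-18) = -69 + 688 - 270 = 349

349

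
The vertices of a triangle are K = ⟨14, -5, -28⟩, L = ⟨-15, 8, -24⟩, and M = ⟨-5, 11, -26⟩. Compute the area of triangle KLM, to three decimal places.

110.518

KL = (-29, 13, 4),  KM = (-19, 16, 2)
i: 13·2 - 4·16 = 26 - 64 = -38
j: 4·(-19) - (-29)·2 = -76 - (-58) = -18
k: (-29)·16 - 13·(-19) = -464 - (-247) = -217
KL × KM = (-38, -18, -217)
|KL × KM| = √48857 ≈ 221.0362
area = ½ · 221.0362 ≈ 110.518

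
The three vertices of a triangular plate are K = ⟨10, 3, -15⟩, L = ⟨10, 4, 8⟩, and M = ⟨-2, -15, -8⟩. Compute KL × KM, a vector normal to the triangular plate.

(421, -276, 12)

KL = (0, 1, 23)
KM = (-12, -18, 7)
i: 1·7 - 23·(-18) = 7 - (-414) = 421
j: 23·(-12) - 0·7 = -276 - 0 = -276
k: 0·(-18) - 1·(-12) = 0 - (-12) = 12
KL × KM = (421, -276, 12)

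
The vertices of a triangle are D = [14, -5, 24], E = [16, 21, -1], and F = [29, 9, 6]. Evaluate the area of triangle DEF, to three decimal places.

254.897

DE = (2, 26, -25),  DF = (15, 14, -18)
i: 26·(-18) - (-25)·14 = -468 - (-350) = -118
j: (-25)·15 - 2·(-18) = -375 - (-36) = -339
k: 2·14 - 26·15 = 28 - 390 = -362
DE × DF = (-118, -339, -362)
|DE × DF| = √259889 ≈ 509.7931
area = ½ · 509.7931 ≈ 254.897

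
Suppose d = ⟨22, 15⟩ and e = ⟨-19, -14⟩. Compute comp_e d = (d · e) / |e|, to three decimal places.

-26.609

d · e = 22·(-19) + 15·(-14) = -418 - 210 = -628
|e| = √(361 + 196) = √557 ≈ 23.6008
comp_e d = -628 / √557 ≈ -26.609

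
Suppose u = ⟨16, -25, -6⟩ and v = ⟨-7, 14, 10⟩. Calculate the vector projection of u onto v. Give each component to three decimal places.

(10.591, -21.183, -15.130)

u · v = 16·(-7) + (-25)·14 + (-6)·10 = -112 - 350 - 60 = -522
|v|² = 49 + 196 + 100 = 345
proj_v u = (-522/345) · (-7, 14, 10) ≈ (10.591, -21.183, -15.130)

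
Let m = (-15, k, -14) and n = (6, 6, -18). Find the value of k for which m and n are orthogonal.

m · n = (-15)·6 + k·6 + (-14)·(-18) = 162 + 6k
Set equal to 0: 6k = -162, so k = -27.

-27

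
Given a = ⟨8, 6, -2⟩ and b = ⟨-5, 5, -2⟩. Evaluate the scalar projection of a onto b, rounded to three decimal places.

a · b = 8·(-5) + 6·5 + (-2)·(-2) = -40 + 30 + 4 = -6
|b| = √(25 + 25 + 4) = √54 ≈ 7.3485
comp_b a = -6 / √54 ≈ -0.816

-0.816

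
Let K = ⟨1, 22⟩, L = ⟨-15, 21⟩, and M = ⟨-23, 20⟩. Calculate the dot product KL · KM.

386

KL = L − K = (-16, -1)
KM = M − K = (-24, -2)
KL · KM = (-16)·(-24) + (-1)·(-2) = 384 + 2 = 386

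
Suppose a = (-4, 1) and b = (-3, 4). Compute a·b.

16

a · b = (-4)·(-3) + 1·4 = 12 + 4 = 16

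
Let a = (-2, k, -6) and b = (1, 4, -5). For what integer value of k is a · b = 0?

a · b = (-2)·1 + k·4 + (-6)·(-5) = 28 + 4k
Set equal to 0: 4k = -28, so k = -7.

-7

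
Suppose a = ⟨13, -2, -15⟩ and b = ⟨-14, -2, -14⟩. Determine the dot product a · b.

a · b = 13·(-14) + (-2)·(-2) + (-15)·(-14) = -182 + 4 + 210 = 32

32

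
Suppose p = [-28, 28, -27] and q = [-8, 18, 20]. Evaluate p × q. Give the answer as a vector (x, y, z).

(1046, 776, -280)

i: 28·20 - (-27)·18 = 560 - (-486) = 1046
j: (-27)·(-8) - (-28)·20 = 216 - (-560) = 776
k: (-28)·18 - 28·(-8) = -504 - (-224) = -280
p × q = (1046, 776, -280)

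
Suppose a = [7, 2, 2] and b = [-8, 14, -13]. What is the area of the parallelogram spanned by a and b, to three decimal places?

146.755

i: 2·(-13) - 2·14 = -26 - 28 = -54
j: 2·(-8) - 7·(-13) = -16 - (-91) = 75
k: 7·14 - 2·(-8) = 98 - (-16) = 114
a × b = (-54, 75, 114)
|a × b| = √((-54)² + 75² + 114²) = √21537 ≈ 146.7549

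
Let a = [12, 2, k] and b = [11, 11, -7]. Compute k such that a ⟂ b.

a · b = 12·11 + 2·11 + k·(-7) = 154 - 7k
Set equal to 0: -7k = -154, so k = 22.

22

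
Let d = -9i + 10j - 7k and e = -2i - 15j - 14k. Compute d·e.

d · e = (-9)·(-2) + 10·(-15) + (-7)·(-14) = 18 - 150 + 98 = -34

-34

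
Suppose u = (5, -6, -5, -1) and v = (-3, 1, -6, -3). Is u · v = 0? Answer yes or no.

no

u · v = 5·(-3) + (-6)·1 + (-5)·(-6) + (-1)·(-3) = -15 - 6 + 30 + 3 = 12
Nonzero, so the vectors are not orthogonal.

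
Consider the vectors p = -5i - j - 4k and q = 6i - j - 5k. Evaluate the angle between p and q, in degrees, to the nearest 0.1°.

100.2

p · q = (-5)·6 + (-1)·(-1) + (-4)·(-5) = -30 + 1 + 20 = -9
|p|² = 25 + 1 + 16 = 42,  |p| = √42 ≈ 6.480741
|q|² = 36 + 1 + 25 = 62,  |q| = √62 ≈ 7.874008
cos θ = -9 / (6.480741 · 7.874008) ≈ -0.17637
θ = arccos(-0.17637) ≈ 100.2°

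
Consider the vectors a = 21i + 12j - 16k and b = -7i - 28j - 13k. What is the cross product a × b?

(-604, 385, -504)

i: 12·(-13) - (-16)·(-28) = -156 - 448 = -604
j: (-16)·(-7) - 21·(-13) = 112 - (-273) = 385
k: 21·(-28) - 12·(-7) = -588 - (-84) = -504
a × b = (-604, 385, -504)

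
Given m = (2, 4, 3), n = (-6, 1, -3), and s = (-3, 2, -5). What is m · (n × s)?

-109

n × s:
i: 1·(-5) - (-3)·2 = -5 - (-6) = 1
j: (-3)·(-3) - (-6)·(-5) = 9 - 30 = -21
k: (-6)·2 - 1·(-3) = -12 - (-3) = -9
n × s = (1, -21, -9)
m · (n × s) = 2·1 + 4·(-21) + 3·(-9) = 2 - 84 - 27 = -109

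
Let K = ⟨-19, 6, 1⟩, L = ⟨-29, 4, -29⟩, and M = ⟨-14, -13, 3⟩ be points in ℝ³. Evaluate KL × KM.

KL = (-10, -2, -30)
KM = (5, -19, 2)
i: (-2)·2 - (-30)·(-19) = -4 - 570 = -574
j: (-30)·5 - (-10)·2 = -150 - (-20) = -130
k: (-10)·(-19) - (-2)·5 = 190 - (-10) = 200
KL × KM = (-574, -130, 200)

(-574, -130, 200)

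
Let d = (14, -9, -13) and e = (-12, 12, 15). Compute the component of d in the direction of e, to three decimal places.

-20.795

d · e = 14·(-12) + (-9)·12 + (-13)·15 = -168 - 108 - 195 = -471
|e| = √(144 + 144 + 225) = √513 ≈ 22.6495
comp_e d = -471 / √513 ≈ -20.795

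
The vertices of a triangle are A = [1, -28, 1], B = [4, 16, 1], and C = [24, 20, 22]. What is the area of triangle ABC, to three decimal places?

AB = (3, 44, 0),  AC = (23, 48, 21)
i: 44·21 - 0·48 = 924 - 0 = 924
j: 0·23 - 3·21 = 0 - 63 = -63
k: 3·48 - 44·23 = 144 - 1012 = -868
AB × AC = (924, -63, -868)
|AB × AC| = √1611169 ≈ 1269.3183
area = ½ · 1269.3183 ≈ 634.659

634.659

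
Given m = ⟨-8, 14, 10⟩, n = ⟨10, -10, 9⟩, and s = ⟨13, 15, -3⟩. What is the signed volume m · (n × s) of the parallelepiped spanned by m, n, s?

5698

n × s:
i: (-10)·(-3) - 9·15 = 30 - 135 = -105
j: 9·13 - 10·(-3) = 117 - (-30) = 147
k: 10·15 - (-10)·13 = 150 - (-130) = 280
n × s = (-105, 147, 280)
m · (n × s) = (-8)·(-105) + 14·147 + 10·280 = 840 + 2058 + 2800 = 5698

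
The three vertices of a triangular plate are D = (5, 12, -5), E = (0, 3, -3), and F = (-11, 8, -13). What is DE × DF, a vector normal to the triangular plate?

(80, -72, -124)

DE = (-5, -9, 2)
DF = (-16, -4, -8)
i: (-9)·(-8) - 2·(-4) = 72 - (-8) = 80
j: 2·(-16) - (-5)·(-8) = -32 - 40 = -72
k: (-5)·(-4) - (-9)·(-16) = 20 - 144 = -124
DE × DF = (80, -72, -124)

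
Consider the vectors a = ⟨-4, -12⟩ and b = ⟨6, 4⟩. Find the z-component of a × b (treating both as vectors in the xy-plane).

56

(-4)·4 - (-12)·6 = -16 - (-72) = 56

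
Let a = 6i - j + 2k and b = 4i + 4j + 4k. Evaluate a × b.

i: (-1)·4 - 2·4 = -4 - 8 = -12
j: 2·4 - 6·4 = 8 - 24 = -16
k: 6·4 - (-1)·4 = 24 - (-4) = 28
a × b = (-12, -16, 28)

(-12, -16, 28)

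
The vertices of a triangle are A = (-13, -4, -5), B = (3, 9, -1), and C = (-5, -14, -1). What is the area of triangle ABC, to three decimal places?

140.698

AB = (16, 13, 4),  AC = (8, -10, 4)
i: 13·4 - 4·(-10) = 52 - (-40) = 92
j: 4·8 - 16·4 = 32 - 64 = -32
k: 16·(-10) - 13·8 = -160 - 104 = -264
AB × AC = (92, -32, -264)
|AB × AC| = √79184 ≈ 281.3965
area = ½ · 281.3965 ≈ 140.698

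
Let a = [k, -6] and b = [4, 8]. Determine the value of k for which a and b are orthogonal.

a · b = k·4 + (-6)·8 = -48 + 4k
Set equal to 0: 4k = 48, so k = 12.

12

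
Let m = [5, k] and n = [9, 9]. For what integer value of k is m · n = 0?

m · n = 5·9 + k·9 = 45 + 9k
Set equal to 0: 9k = -45, so k = -5.

-5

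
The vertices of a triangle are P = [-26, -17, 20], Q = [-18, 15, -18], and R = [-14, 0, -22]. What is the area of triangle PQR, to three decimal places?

375.203

PQ = (8, 32, -38),  PR = (12, 17, -42)
i: 32·(-42) - (-38)·17 = -1344 - (-646) = -698
j: (-38)·12 - 8·(-42) = -456 - (-336) = -120
k: 8·17 - 32·12 = 136 - 384 = -248
PQ × PR = (-698, -120, -248)
|PQ × PR| = √563108 ≈ 750.4052
area = ½ · 750.4052 ≈ 375.203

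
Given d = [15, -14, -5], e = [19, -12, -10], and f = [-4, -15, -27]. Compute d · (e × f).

e × f:
i: (-12)·(-27) - (-10)·(-15) = 324 - 150 = 174
j: (-10)·(-4) - 19·(-27) = 40 - (-513) = 553
k: 19·(-15) - (-12)·(-4) = -285 - 48 = -333
e × f = (174, 553, -333)
d · (e × f) = 15·174 + (-14)·553 + (-5)·(-333) = 2610 - 7742 + 1665 = -3467

-3467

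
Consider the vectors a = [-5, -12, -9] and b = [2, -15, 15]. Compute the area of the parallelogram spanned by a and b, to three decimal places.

i: (-12)·15 - (-9)·(-15) = -180 - 135 = -315
j: (-9)·2 - (-5)·15 = -18 - (-75) = 57
k: (-5)·(-15) - (-12)·2 = 75 - (-24) = 99
a × b = (-315, 57, 99)
|a × b| = √((-315)² + 57² + 99²) = √112275 ≈ 335.0746

335.075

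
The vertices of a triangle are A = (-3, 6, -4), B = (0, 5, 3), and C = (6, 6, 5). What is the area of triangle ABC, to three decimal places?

19.092

AB = (3, -1, 7),  AC = (9, 0, 9)
i: (-1)·9 - 7·0 = -9 - 0 = -9
j: 7·9 - 3·9 = 63 - 27 = 36
k: 3·0 - (-1)·9 = 0 - (-9) = 9
AB × AC = (-9, 36, 9)
|AB × AC| = √1458 ≈ 38.1838
area = ½ · 38.1838 ≈ 19.092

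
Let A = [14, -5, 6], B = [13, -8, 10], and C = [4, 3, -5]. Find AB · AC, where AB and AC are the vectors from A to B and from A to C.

AB = B − A = (-1, -3, 4)
AC = C − A = (-10, 8, -11)
AB · AC = (-1)·(-10) + (-3)·8 + 4·(-11) = 10 - 24 - 44 = -58

-58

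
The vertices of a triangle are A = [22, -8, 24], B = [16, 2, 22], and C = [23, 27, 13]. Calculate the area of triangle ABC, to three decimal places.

AB = (-6, 10, -2),  AC = (1, 35, -11)
i: 10·(-11) - (-2)·35 = -110 - (-70) = -40
j: (-2)·1 - (-6)·(-11) = -2 - 66 = -68
k: (-6)·35 - 10·1 = -210 - 10 = -220
AB × AC = (-40, -68, -220)
|AB × AC| = √54624 ≈ 233.7178
area = ½ · 233.7178 ≈ 116.859

116.859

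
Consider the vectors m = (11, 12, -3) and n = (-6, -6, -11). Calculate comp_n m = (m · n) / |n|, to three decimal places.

m · n = 11·(-6) + 12·(-6) + (-3)·(-11) = -66 - 72 + 33 = -105
|n| = √(36 + 36 + 121) = √193 ≈ 13.8924
comp_n m = -105 / √193 ≈ -7.558

-7.558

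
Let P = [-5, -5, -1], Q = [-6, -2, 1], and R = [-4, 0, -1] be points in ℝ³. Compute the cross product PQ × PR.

PQ = (-1, 3, 2)
PR = (1, 5, 0)
i: 3·0 - 2·5 = 0 - 10 = -10
j: 2·1 - (-1)·0 = 2 - 0 = 2
k: (-1)·5 - 3·1 = -5 - 3 = -8
PQ × PR = (-10, 2, -8)

(-10, 2, -8)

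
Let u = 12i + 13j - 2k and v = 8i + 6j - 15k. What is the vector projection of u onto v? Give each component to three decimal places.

(5.022, 3.766, -9.415)

u · v = 12·8 + 13·6 + (-2)·(-15) = 96 + 78 + 30 = 204
|v|² = 64 + 36 + 225 = 325
proj_v u = (204/325) · (8, 6, -15) ≈ (5.022, 3.766, -9.415)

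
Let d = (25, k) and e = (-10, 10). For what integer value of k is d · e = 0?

d · e = 25·(-10) + k·10 = -250 + 10k
Set equal to 0: 10k = 250, so k = 25.

25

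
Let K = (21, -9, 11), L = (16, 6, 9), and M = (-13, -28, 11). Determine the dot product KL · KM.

-115

KL = L − K = (-5, 15, -2)
KM = M − K = (-34, -19, 0)
KL · KM = (-5)·(-34) + 15·(-19) + (-2)·0 = 170 - 285 + 0 = -115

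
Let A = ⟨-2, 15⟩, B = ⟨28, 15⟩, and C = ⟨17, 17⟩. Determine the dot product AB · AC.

570

AB = B − A = (30, 0)
AC = C − A = (19, 2)
AB · AC = 30·19 + 0·2 = 570 + 0 = 570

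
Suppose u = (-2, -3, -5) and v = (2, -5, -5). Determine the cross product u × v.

(-10, -20, 16)

i: (-3)·(-5) - (-5)·(-5) = 15 - 25 = -10
j: (-5)·2 - (-2)·(-5) = -10 - 10 = -20
k: (-2)·(-5) - (-3)·2 = 10 - (-6) = 16
u × v = (-10, -20, 16)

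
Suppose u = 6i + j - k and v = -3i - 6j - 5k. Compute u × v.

(-11, 33, -33)

i: 1·(-5) - (-1)·(-6) = -5 - 6 = -11
j: (-1)·(-3) - 6·(-5) = 3 - (-30) = 33
k: 6·(-6) - 1·(-3) = -36 - (-3) = -33
u × v = (-11, 33, -33)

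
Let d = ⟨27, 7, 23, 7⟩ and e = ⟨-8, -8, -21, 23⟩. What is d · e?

-594

d · e = 27·(-8) + 7·(-8) + 23·(-21) + 7·23 = -216 - 56 - 483 + 161 = -594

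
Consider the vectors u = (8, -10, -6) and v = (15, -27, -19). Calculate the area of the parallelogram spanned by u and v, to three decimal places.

94.784

i: (-10)·(-19) - (-6)·(-27) = 190 - 162 = 28
j: (-6)·15 - 8·(-19) = -90 - (-152) = 62
k: 8·(-27) - (-10)·15 = -216 - (-150) = -66
u × v = (28, 62, -66)
|u × v| = √(28² + 62² + (-66)²) = √8984 ≈ 94.7840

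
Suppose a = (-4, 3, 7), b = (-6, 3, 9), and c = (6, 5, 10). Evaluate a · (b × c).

b × c:
i: 3·10 - 9·5 = 30 - 45 = -15
j: 9·6 - (-6)·10 = 54 - (-60) = 114
k: (-6)·5 - 3·6 = -30 - 18 = -48
b × c = (-15, 114, -48)
a · (b × c) = (-4)·(-15) + 3·114 + 7·(-48) = 60 + 342 - 336 = 66

66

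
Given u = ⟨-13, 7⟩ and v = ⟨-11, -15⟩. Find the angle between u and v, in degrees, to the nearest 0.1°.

82.0

u · v = (-13)·(-11) + 7·(-15) = 143 - 105 = 38
|u|² = 169 + 49 = 218,  |u| = √218 ≈ 14.764823
|v|² = 121 + 225 = 346,  |v| = √346 ≈ 18.601075
cos θ = 38 / (14.764823 · 18.601075) ≈ 0.13836
θ = arccos(0.13836) ≈ 82.0°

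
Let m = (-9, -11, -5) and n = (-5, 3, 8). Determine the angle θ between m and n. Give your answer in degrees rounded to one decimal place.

m · n = (-9)·(-5) + (-11)·3 + (-5)·8 = 45 - 33 - 40 = -28
|m|² = 81 + 121 + 25 = 227,  |m| = √227 ≈ 15.066519
|n|² = 25 + 9 + 64 = 98,  |n| = √98 ≈ 9.899495
cos θ = -28 / (15.066519 · 9.899495) ≈ -0.18773
θ = arccos(-0.18773) ≈ 100.8°

100.8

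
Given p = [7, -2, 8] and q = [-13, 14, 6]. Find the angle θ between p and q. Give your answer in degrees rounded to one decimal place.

109.1

p · q = 7·(-13) + (-2)·14 + 8·6 = -91 - 28 + 48 = -71
|p|² = 49 + 4 + 64 = 117,  |p| = √117 ≈ 10.816654
|q|² = 169 + 196 + 36 = 401,  |q| = √401 ≈ 20.024984
cos θ = -71 / (10.816654 · 20.024984) ≈ -0.32779
θ = arccos(-0.32779) ≈ 109.1°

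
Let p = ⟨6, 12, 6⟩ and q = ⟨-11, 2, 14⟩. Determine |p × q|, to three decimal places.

259.946

i: 12·14 - 6·2 = 168 - 12 = 156
j: 6·(-11) - 6·14 = -66 - 84 = -150
k: 6·2 - 12·(-11) = 12 - (-132) = 144
p × q = (156, -150, 144)
|p × q| = √(156² + (-150)² + 144²) = √67572 ≈ 259.9461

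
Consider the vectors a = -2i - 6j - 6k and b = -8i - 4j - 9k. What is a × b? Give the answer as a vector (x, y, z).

i: (-6)·(-9) - (-6)·(-4) = 54 - 24 = 30
j: (-6)·(-8) - (-2)·(-9) = 48 - 18 = 30
k: (-2)·(-4) - (-6)·(-8) = 8 - 48 = -40
a × b = (30, 30, -40)

(30, 30, -40)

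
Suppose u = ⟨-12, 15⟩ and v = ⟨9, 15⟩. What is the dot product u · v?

u · v = (-12)·9 + 15·15 = -108 + 225 = 117

117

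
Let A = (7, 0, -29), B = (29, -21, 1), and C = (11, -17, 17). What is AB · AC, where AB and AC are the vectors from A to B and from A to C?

AB = B − A = (22, -21, 30)
AC = C − A = (4, -17, 46)
AB · AC = 22·4 + (-21)·(-17) + 30·46 = 88 + 357 + 1380 = 1825

1825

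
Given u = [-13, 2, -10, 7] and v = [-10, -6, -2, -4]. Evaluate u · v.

u · v = (-13)·(-10) + 2·(-6) + (-10)·(-2) + 7·(-4) = 130 - 12 + 20 - 28 = 110

110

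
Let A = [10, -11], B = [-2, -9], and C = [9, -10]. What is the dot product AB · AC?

AB = B − A = (-12, 2)
AC = C − A = (-1, 1)
AB · AC = (-12)·(-1) + 2·1 = 12 + 2 = 14

14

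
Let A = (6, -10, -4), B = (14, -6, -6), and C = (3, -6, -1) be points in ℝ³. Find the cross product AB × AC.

(20, -18, 44)

AB = (8, 4, -2)
AC = (-3, 4, 3)
i: 4·3 - (-2)·4 = 12 - (-8) = 20
j: (-2)·(-3) - 8·3 = 6 - 24 = -18
k: 8·4 - 4·(-3) = 32 - (-12) = 44
AB × AC = (20, -18, 44)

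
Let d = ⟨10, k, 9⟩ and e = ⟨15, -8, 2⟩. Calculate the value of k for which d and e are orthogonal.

d · e = 10·15 + k·(-8) + 9·2 = 168 - 8k
Set equal to 0: -8k = -168, so k = 21.

21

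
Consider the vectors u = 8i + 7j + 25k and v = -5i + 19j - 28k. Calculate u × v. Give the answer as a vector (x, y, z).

i: 7·(-28) - 25·19 = -196 - 475 = -671
j: 25·(-5) - 8·(-28) = -125 - (-224) = 99
k: 8·19 - 7·(-5) = 152 - (-35) = 187
u × v = (-671, 99, 187)

(-671, 99, 187)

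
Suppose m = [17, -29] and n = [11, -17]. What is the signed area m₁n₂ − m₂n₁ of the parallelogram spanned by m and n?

30

17·(-17) - (-29)·11 = -289 - (-319) = 30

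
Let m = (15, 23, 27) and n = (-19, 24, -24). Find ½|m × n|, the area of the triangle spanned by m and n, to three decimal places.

724.330

i: 23·(-24) - 27·24 = -552 - 648 = -1200
j: 27·(-19) - 15·(-24) = -513 - (-360) = -153
k: 15·24 - 23·(-19) = 360 - (-437) = 797
m × n = (-1200, -153, 797)
|m × n| = √((-1200)² + (-153)² + 797²) = √2098618 ≈ 1448.6608
area = ½ · 1448.6608 ≈ 724.330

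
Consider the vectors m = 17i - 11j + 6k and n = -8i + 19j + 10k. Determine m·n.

-285

m · n = 17·(-8) + (-11)·19 + 6·10 = -136 - 209 + 60 = -285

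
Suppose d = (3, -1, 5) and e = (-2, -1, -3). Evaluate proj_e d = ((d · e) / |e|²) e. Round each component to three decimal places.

d · e = 3·(-2) + (-1)·(-1) + 5·(-3) = -6 + 1 - 15 = -20
|e|² = 4 + 1 + 9 = 14
proj_e d = (-20/14) · (-2, -1, -3) ≈ (2.857, 1.429, 4.286)

(2.857, 1.429, 4.286)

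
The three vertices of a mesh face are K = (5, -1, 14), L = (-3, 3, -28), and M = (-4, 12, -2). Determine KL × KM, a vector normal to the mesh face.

KL = (-8, 4, -42)
KM = (-9, 13, -16)
i: 4·(-16) - (-42)·13 = -64 - (-546) = 482
j: (-42)·(-9) - (-8)·(-16) = 378 - 128 = 250
k: (-8)·13 - 4·(-9) = -104 - (-36) = -68
KL × KM = (482, 250, -68)

(482, 250, -68)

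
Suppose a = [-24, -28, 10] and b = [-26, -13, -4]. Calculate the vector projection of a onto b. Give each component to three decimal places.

(-28.627, -14.314, -4.404)

a · b = (-24)·(-26) + (-28)·(-13) + 10·(-4) = 624 + 364 - 40 = 948
|b|² = 676 + 169 + 16 = 861
proj_b a = (948/861) · (-26, -13, -4) ≈ (-28.627, -14.314, -4.404)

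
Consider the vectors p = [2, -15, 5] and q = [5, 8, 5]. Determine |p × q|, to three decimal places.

147.414

i: (-15)·5 - 5·8 = -75 - 40 = -115
j: 5·5 - 2·5 = 25 - 10 = 15
k: 2·8 - (-15)·5 = 16 - (-75) = 91
p × q = (-115, 15, 91)
|p × q| = √((-115)² + 15² + 91²) = √21731 ≈ 147.4144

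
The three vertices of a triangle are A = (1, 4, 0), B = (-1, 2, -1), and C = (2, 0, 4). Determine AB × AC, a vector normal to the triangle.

AB = (-2, -2, -1)
AC = (1, -4, 4)
i: (-2)·4 - (-1)·(-4) = -8 - 4 = -12
j: (-1)·1 - (-2)·4 = -1 - (-8) = 7
k: (-2)·(-4) - (-2)·1 = 8 - (-2) = 10
AB × AC = (-12, 7, 10)

(-12, 7, 10)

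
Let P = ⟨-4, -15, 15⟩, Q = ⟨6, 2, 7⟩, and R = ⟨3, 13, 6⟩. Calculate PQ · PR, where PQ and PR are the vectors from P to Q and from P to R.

PQ = Q − P = (10, 17, -8)
PR = R − P = (7, 28, -9)
PQ · PR = 10·7 + 17·28 + (-8)·(-9) = 70 + 476 + 72 = 618

618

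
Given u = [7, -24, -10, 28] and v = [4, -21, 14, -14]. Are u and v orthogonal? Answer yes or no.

yes

u · v = 7·4 + (-24)·(-21) + (-10)·14 + 28·(-14) = 28 + 504 - 140 - 392 = 0
Zero, so the vectors are orthogonal.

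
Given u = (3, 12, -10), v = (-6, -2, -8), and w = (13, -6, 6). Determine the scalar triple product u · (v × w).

v × w:
i: (-2)·6 - (-8)·(-6) = -12 - 48 = -60
j: (-8)·13 - (-6)·6 = -104 - (-36) = -68
k: (-6)·(-6) - (-2)·13 = 36 - (-26) = 62
v × w = (-60, -68, 62)
u · (v × w) = 3·(-60) + 12·(-68) + (-10)·62 = -180 - 816 - 620 = -1616

-1616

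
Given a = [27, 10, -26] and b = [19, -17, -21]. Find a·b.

889

a · b = 27·19 + 10·(-17) + (-26)·(-21) = 513 - 170 + 546 = 889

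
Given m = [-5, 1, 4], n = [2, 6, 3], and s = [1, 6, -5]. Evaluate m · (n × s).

277

n × s:
i: 6·(-5) - 3·6 = -30 - 18 = -48
j: 3·1 - 2·(-5) = 3 - (-10) = 13
k: 2·6 - 6·1 = 12 - 6 = 6
n × s = (-48, 13, 6)
m · (n × s) = (-5)·(-48) + 1·13 + 4·6 = 240 + 13 + 24 = 277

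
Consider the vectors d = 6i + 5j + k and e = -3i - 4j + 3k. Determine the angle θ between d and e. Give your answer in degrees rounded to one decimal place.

d · e = 6·(-3) + 5·(-4) + 1·3 = -18 - 20 + 3 = -35
|d|² = 36 + 25 + 1 = 62,  |d| = √62 ≈ 7.874008
|e|² = 9 + 16 + 9 = 34,  |e| = √34 ≈ 5.830952
cos θ = -35 / (7.874008 · 5.830952) ≈ -0.76231
θ = arccos(-0.76231) ≈ 139.7°

139.7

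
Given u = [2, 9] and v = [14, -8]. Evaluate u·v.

-44

u · v = 2·14 + 9·(-8) = 28 - 72 = -44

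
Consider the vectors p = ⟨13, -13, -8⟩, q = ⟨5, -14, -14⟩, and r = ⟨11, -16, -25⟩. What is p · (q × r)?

q × r:
i: (-14)·(-25) - (-14)·(-16) = 350 - 224 = 126
j: (-14)·11 - 5·(-25) = -154 - (-125) = -29
k: 5·(-16) - (-14)·11 = -80 - (-154) = 74
q × r = (126, -29, 74)
p · (q × r) = 13·126 + (-13)·(-29) + (-8)·74 = 1638 + 377 - 592 = 1423

1423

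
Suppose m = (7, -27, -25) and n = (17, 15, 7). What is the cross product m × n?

i: (-27)·7 - (-25)·15 = -189 - (-375) = 186
j: (-25)·17 - 7·7 = -425 - 49 = -474
k: 7·15 - (-27)·17 = 105 - (-459) = 564
m × n = (186, -474, 564)

(186, -474, 564)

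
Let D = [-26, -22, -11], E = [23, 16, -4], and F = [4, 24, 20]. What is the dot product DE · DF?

3435

DE = E − D = (49, 38, 7)
DF = F − D = (30, 46, 31)
DE · DF = 49·30 + 38·46 + 7·31 = 1470 + 1748 + 217 = 3435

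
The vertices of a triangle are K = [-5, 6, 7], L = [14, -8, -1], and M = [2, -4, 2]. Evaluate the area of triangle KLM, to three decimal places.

KL = (19, -14, -8),  KM = (7, -10, -5)
i: (-14)·(-5) - (-8)·(-10) = 70 - 80 = -10
j: (-8)·7 - 19·(-5) = -56 - (-95) = 39
k: 19·(-10) - (-14)·7 = -190 - (-98) = -92
KL × KM = (-10, 39, -92)
|KL × KM| = √10085 ≈ 100.4241
area = ½ · 100.4241 ≈ 50.212

50.212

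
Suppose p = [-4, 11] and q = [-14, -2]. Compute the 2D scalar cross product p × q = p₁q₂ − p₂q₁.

162

(-4)·(-2) - 11·(-14) = 8 - (-154) = 162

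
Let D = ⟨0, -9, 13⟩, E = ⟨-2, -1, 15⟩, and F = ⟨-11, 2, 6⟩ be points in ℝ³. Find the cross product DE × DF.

(-78, -36, 66)

DE = (-2, 8, 2)
DF = (-11, 11, -7)
i: 8·(-7) - 2·11 = -56 - 22 = -78
j: 2·(-11) - (-2)·(-7) = -22 - 14 = -36
k: (-2)·11 - 8·(-11) = -22 - (-88) = 66
DE × DF = (-78, -36, 66)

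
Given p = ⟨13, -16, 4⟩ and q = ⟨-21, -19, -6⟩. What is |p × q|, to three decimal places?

i: (-16)·(-6) - 4·(-19) = 96 - (-76) = 172
j: 4·(-21) - 13·(-6) = -84 - (-78) = -6
k: 13·(-19) - (-16)·(-21) = -247 - 336 = -583
p × q = (172, -6, -583)
|p × q| = √(172² + (-6)² + (-583)²) = √369509 ≈ 607.8725

607.873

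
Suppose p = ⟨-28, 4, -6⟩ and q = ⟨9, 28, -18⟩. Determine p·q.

p · q = (-28)·9 + 4·28 + (-6)·(-18) = -252 + 112 + 108 = -32

-32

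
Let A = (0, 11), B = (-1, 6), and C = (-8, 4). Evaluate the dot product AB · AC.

43

AB = B − A = (-1, -5)
AC = C − A = (-8, -7)
AB · AC = (-1)·(-8) + (-5)·(-7) = 8 + 35 = 43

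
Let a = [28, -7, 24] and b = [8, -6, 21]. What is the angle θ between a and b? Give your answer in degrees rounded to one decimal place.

28.1

a · b = 28·8 + (-7)·(-6) + 24·21 = 224 + 42 + 504 = 770
|a|² = 784 + 49 + 576 = 1409,  |a| = √1409 ≈ 37.536649
|b|² = 64 + 36 + 441 = 541,  |b| = √541 ≈ 23.259407
cos θ = 770 / (37.536649 · 23.259407) ≈ 0.88194
θ = arccos(0.88194) ≈ 28.1°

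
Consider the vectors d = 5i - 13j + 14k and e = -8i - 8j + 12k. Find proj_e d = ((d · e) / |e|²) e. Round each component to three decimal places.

d · e = 5·(-8) + (-13)·(-8) + 14·12 = -40 + 104 + 168 = 232
|e|² = 64 + 64 + 144 = 272
proj_e d = (232/272) · (-8, -8, 12) ≈ (-6.824, -6.824, 10.235)

(-6.824, -6.824, 10.235)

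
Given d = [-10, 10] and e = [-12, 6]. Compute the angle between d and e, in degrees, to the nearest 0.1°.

d · e = (-10)·(-12) + 10·6 = 120 + 60 = 180
|d|² = 100 + 100 = 200,  |d| = √200 ≈ 14.142136
|e|² = 144 + 36 = 180,  |e| = √180 ≈ 13.416408
cos θ = 180 / (14.142136 · 13.416408) ≈ 0.94868
θ = arccos(0.94868) ≈ 18.4°

18.4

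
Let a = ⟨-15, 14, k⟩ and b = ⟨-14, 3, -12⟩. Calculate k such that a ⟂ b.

a · b = (-15)·(-14) + 14·3 + k·(-12) = 252 - 12k
Set equal to 0: -12k = -252, so k = 21.

21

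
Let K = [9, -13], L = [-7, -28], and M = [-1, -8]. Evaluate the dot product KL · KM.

KL = L − K = (-16, -15)
KM = M − K = (-10, 5)
KL · KM = (-16)·(-10) + (-15)·5 = 160 - 75 = 85

85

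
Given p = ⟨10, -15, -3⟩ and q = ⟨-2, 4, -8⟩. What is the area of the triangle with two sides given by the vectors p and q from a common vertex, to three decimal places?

78.930

i: (-15)·(-8) - (-3)·4 = 120 - (-12) = 132
j: (-3)·(-2) - 10·(-8) = 6 - (-80) = 86
k: 10·4 - (-15)·(-2) = 40 - 30 = 10
p × q = (132, 86, 10)
|p × q| = √(132² + 86² + 10²) = √24920 ≈ 157.8607
area = ½ · 157.8607 ≈ 78.930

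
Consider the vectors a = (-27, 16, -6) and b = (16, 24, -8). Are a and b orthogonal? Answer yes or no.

yes

a · b = (-27)·16 + 16·24 + (-6)·(-8) = -432 + 384 + 48 = 0
Zero, so the vectors are orthogonal.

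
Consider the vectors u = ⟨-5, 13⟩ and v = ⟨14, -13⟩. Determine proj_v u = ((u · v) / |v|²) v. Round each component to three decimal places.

(-9.167, 8.512)

u · v = (-5)·14 + 13·(-13) = -70 - 169 = -239
|v|² = 196 + 169 = 365
proj_v u = (-239/365) · (14, -13) ≈ (-9.167, 8.512)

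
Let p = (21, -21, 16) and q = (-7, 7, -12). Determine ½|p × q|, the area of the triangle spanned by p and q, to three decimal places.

98.995

i: (-21)·(-12) - 16·7 = 252 - 112 = 140
j: 16·(-7) - 21·(-12) = -112 - (-252) = 140
k: 21·7 - (-21)·(-7) = 147 - 147 = 0
p × q = (140, 140, 0)
|p × q| = √(140² + 140² + 0²) = √39200 ≈ 197.9899
area = ½ · 197.9899 ≈ 98.995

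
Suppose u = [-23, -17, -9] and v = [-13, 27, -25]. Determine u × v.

(668, -458, -842)

i: (-17)·(-25) - (-9)·27 = 425 - (-243) = 668
j: (-9)·(-13) - (-23)·(-25) = 117 - 575 = -458
k: (-23)·27 - (-17)·(-13) = -621 - 221 = -842
u × v = (668, -458, -842)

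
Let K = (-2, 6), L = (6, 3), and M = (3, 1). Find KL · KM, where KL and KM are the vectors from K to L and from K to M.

KL = L − K = (8, -3)
KM = M − K = (5, -5)
KL · KM = 8·5 + (-3)·(-5) = 40 + 15 = 55

55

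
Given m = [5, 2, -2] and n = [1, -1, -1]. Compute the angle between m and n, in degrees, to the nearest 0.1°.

59.8

m · n = 5·1 + 2·(-1) + (-2)·(-1) = 5 - 2 + 2 = 5
|m|² = 25 + 4 + 4 = 33,  |m| = √33 ≈ 5.744563
|n|² = 1 + 1 + 1 = 3,  |n| = √3 ≈ 1.732051
cos θ = 5 / (5.744563 · 1.732051) ≈ 0.50252
θ = arccos(0.50252) ≈ 59.8°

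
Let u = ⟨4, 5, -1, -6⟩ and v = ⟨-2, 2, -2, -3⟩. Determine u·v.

u · v = 4·(-2) + 5·2 + (-1)·(-2) + (-6)·(-3) = -8 + 10 + 2 + 18 = 22

22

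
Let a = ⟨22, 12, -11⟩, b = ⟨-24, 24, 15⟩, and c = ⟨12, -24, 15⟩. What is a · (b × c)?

b × c:
i: 24·15 - 15·(-24) = 360 - (-360) = 720
j: 15·12 - (-24)·15 = 180 - (-360) = 540
k: (-24)·(-24) - 24·12 = 576 - 288 = 288
b × c = (720, 540, 288)
a · (b × c) = 22·720 + 12·540 + (-11)·288 = 15840 + 6480 - 3168 = 19152

19152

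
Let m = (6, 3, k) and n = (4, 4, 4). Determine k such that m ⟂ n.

-9

m · n = 6·4 + 3·4 + k·4 = 36 + 4k
Set equal to 0: 4k = -36, so k = -9.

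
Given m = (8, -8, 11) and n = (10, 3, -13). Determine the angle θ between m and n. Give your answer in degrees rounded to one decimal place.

m · n = 8·10 + (-8)·3 + 11·(-13) = 80 - 24 - 143 = -87
|m|² = 64 + 64 + 121 = 249,  |m| = √249 ≈ 15.779734
|n|² = 100 + 9 + 169 = 278,  |n| = √278 ≈ 16.673332
cos θ = -87 / (15.779734 · 16.673332) ≈ -0.33067
θ = arccos(-0.33067) ≈ 109.3°

109.3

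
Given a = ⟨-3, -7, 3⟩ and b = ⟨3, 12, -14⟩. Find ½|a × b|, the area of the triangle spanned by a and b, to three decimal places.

i: (-7)·(-14) - 3·12 = 98 - 36 = 62
j: 3·3 - (-3)·(-14) = 9 - 42 = -33
k: (-3)·12 - (-7)·3 = -36 - (-21) = -15
a × b = (62, -33, -15)
|a × b| = √(62² + (-33)² + (-15)²) = √5158 ≈ 71.8192
area = ½ · 71.8192 ≈ 35.910

35.910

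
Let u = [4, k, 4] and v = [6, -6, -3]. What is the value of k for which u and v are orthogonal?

u · v = 4·6 + k·(-6) + 4·(-3) = 12 - 6k
Set equal to 0: -6k = -12, so k = 2.

2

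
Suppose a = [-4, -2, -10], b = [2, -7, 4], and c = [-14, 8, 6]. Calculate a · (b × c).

1252

b × c:
i: (-7)·6 - 4·8 = -42 - 32 = -74
j: 4·(-14) - 2·6 = -56 - 12 = -68
k: 2·8 - (-7)·(-14) = 16 - 98 = -82
b × c = (-74, -68, -82)
a · (b × c) = (-4)·(-74) + (-2)·(-68) + (-10)·(-82) = 296 + 136 + 820 = 1252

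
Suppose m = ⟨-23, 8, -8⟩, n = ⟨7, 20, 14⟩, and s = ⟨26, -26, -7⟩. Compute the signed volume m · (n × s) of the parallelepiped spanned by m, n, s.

n × s:
i: 20·(-7) - 14·(-26) = -140 - (-364) = 224
j: 14·26 - 7·(-7) = 364 - (-49) = 413
k: 7·(-26) - 20·26 = -182 - 520 = -702
n × s = (224, 413, -702)
m · (n × s) = (-23)·224 + 8·413 + (-8)·(-702) = -5152 + 3304 + 5616 = 3768

3768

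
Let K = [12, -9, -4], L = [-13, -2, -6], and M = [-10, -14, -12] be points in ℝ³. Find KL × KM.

(-66, -156, 279)

KL = (-25, 7, -2)
KM = (-22, -5, -8)
i: 7·(-8) - (-2)·(-5) = -56 - 10 = -66
j: (-2)·(-22) - (-25)·(-8) = 44 - 200 = -156
k: (-25)·(-5) - 7·(-22) = 125 - (-154) = 279
KL × KM = (-66, -156, 279)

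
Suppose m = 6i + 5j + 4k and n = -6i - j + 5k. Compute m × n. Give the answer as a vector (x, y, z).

(29, -54, 24)

i: 5·5 - 4·(-1) = 25 - (-4) = 29
j: 4·(-6) - 6·5 = -24 - 30 = -54
k: 6·(-1) - 5·(-6) = -6 - (-30) = 24
m × n = (29, -54, 24)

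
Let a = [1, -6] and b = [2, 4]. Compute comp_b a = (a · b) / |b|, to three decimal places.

a · b = 1·2 + (-6)·4 = 2 - 24 = -22
|b| = √(4 + 16) = √20 ≈ 4.4721
comp_b a = -22 / √20 ≈ -4.919

-4.919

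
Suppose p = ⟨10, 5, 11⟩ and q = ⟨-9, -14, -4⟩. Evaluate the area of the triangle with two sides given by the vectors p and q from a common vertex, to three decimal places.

87.267

i: 5·(-4) - 11·(-14) = -20 - (-154) = 134
j: 11·(-9) - 10·(-4) = -99 - (-40) = -59
k: 10·(-14) - 5·(-9) = -140 - (-45) = -95
p × q = (134, -59, -95)
|p × q| = √(134² + (-59)² + (-95)²) = √30462 ≈ 174.5337
area = ½ · 174.5337 ≈ 87.267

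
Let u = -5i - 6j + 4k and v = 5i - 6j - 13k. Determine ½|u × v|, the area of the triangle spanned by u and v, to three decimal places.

63.303

i: (-6)·(-13) - 4·(-6) = 78 - (-24) = 102
j: 4·5 - (-5)·(-13) = 20 - 65 = -45
k: (-5)·(-6) - (-6)·5 = 30 - (-30) = 60
u × v = (102, -45, 60)
|u × v| = √(102² + (-45)² + 60²) = √16029 ≈ 126.6057
area = ½ · 126.6057 ≈ 63.303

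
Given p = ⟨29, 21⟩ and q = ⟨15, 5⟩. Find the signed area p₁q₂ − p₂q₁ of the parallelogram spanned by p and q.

29·5 - 21·15 = 145 - 315 = -170

-170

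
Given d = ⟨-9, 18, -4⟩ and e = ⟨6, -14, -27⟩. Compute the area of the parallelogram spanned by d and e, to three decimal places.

i: 18·(-27) - (-4)·(-14) = -486 - 56 = -542
j: (-4)·6 - (-9)·(-27) = -24 - 243 = -267
k: (-9)·(-14) - 18·6 = 126 - 108 = 18
d × e = (-542, -267, 18)
|d × e| = √((-542)² + (-267)² + 18²) = √365377 ≈ 604.4642

604.464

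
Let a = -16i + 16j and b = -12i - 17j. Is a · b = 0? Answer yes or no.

no

a · b = (-16)·(-12) + 16·(-17) = 192 - 272 = -80
Nonzero, so the vectors are not orthogonal.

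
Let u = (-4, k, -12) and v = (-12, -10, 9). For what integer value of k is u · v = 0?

-6

u · v = (-4)·(-12) + k·(-10) + (-12)·9 = -60 - 10k
Set equal to 0: -10k = 60, so k = -6.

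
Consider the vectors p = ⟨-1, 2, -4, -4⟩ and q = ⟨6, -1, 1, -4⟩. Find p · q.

p · q = (-1)·6 + 2·(-1) + (-4)·1 + (-4)·(-4) = -6 - 2 - 4 + 16 = 4

4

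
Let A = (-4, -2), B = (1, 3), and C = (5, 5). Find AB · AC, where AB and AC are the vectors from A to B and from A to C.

80

AB = B − A = (5, 5)
AC = C − A = (9, 7)
AB · AC = 5·9 + 5·7 = 45 + 35 = 80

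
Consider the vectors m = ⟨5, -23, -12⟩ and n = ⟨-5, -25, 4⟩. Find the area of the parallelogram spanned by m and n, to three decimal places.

i: (-23)·4 - (-12)·(-25) = -92 - 300 = -392
j: (-12)·(-5) - 5·4 = 60 - 20 = 40
k: 5·(-25) - (-23)·(-5) = -125 - 115 = -240
m × n = (-392, 40, -240)
|m × n| = √((-392)² + 40² + (-240)²) = √212864 ≈ 461.3719

461.372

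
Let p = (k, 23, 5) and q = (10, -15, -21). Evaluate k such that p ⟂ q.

p · q = k·10 + 23·(-15) + 5·(-21) = -450 + 10k
Set equal to 0: 10k = 450, so k = 45.

45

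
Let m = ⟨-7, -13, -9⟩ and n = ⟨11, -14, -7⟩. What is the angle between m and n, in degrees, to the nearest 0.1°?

59.5

m · n = (-7)·11 + (-13)·(-14) + (-9)·(-7) = -77 + 182 + 63 = 168
|m|² = 49 + 169 + 81 = 299,  |m| = √299 ≈ 17.291616
|n|² = 121 + 196 + 49 = 366,  |n| = √366 ≈ 19.131126
cos θ = 168 / (17.291616 · 19.131126) ≈ 0.50785
θ = arccos(0.50785) ≈ 59.5°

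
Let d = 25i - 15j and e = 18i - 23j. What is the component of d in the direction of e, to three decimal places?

d · e = 25·18 + (-15)·(-23) = 450 + 345 = 795
|e| = √(324 + 529) = √853 ≈ 29.2062
comp_e d = 795 / √853 ≈ 27.220

27.220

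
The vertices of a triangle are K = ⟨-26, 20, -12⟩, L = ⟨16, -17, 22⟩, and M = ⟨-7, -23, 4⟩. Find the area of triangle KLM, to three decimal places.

KL = (42, -37, 34),  KM = (19, -43, 16)
i: (-37)·16 - 34·(-43) = -592 - (-1462) = 870
j: 34·19 - 42·16 = 646 - 672 = -26
k: 42·(-43) - (-37)·19 = -1806 - (-703) = -1103
KL × KM = (870, -26, -1103)
|KL × KM| = √1974185 ≈ 1405.0569
area = ½ · 1405.0569 ≈ 702.528

702.528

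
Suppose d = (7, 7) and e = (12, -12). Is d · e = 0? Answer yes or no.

yes

d · e = 7·12 + 7·(-12) = 84 - 84 = 0
Zero, so the vectors are orthogonal.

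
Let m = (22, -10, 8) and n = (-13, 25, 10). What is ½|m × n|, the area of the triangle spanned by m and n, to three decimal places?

304.703

i: (-10)·10 - 8·25 = -100 - 200 = -300
j: 8·(-13) - 22·10 = -104 - 220 = -324
k: 22·25 - (-10)·(-13) = 550 - 130 = 420
m × n = (-300, -324, 420)
|m × n| = √((-300)² + (-324)² + 420²) = √371376 ≈ 609.4063
area = ½ · 609.4063 ≈ 304.703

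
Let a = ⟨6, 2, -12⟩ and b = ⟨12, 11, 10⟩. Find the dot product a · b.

-26

a · b = 6·12 + 2·11 + (-12)·10 = 72 + 22 - 120 = -26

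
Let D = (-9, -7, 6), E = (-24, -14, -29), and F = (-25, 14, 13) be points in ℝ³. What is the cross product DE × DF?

(686, 665, -427)

DE = (-15, -7, -35)
DF = (-16, 21, 7)
i: (-7)·7 - (-35)·21 = -49 - (-735) = 686
j: (-35)·(-16) - (-15)·7 = 560 - (-105) = 665
k: (-15)·21 - (-7)·(-16) = -315 - 112 = -427
DE × DF = (686, 665, -427)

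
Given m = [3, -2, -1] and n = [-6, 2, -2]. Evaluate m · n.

-20

m · n = 3·(-6) + (-2)·2 + (-1)·(-2) = -18 - 4 + 2 = -20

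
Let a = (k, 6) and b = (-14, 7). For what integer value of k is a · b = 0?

3

a · b = k·(-14) + 6·7 = 42 - 14k
Set equal to 0: -14k = -42, so k = 3.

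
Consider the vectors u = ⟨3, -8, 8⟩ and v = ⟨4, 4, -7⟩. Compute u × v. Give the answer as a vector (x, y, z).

(24, 53, 44)

i: (-8)·(-7) - 8·4 = 56 - 32 = 24
j: 8·4 - 3·(-7) = 32 - (-21) = 53
k: 3·4 - (-8)·4 = 12 - (-32) = 44
u × v = (24, 53, 44)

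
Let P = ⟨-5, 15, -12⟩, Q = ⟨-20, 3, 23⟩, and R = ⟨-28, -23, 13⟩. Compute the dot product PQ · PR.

PQ = Q − P = (-15, -12, 35)
PR = R − P = (-23, -38, 25)
PQ · PR = (-15)·(-23) + (-12)·(-38) + 35·25 = 345 + 456 + 875 = 1676

1676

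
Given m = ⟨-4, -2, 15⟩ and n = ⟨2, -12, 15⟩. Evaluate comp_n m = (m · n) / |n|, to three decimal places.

m · n = (-4)·2 + (-2)·(-12) + 15·15 = -8 + 24 + 225 = 241
|n| = √(4 + 144 + 225) = √373 ≈ 19.3132
comp_n m = 241 / √373 ≈ 12.479

12.479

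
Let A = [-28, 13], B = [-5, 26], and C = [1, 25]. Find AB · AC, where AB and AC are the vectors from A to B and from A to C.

823

AB = B − A = (23, 13)
AC = C − A = (29, 12)
AB · AC = 23·29 + 13·12 = 667 + 156 = 823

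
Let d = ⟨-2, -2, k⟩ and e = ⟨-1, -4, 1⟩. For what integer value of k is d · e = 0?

-10

d · e = (-2)·(-1) + (-2)·(-4) + k·1 = 10 + 1k
Set equal to 0: 1k = -10, so k = -10.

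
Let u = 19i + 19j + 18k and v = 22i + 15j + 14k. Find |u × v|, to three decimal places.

i: 19·14 - 18·15 = 266 - 270 = -4
j: 18·22 - 19·14 = 396 - 266 = 130
k: 19·15 - 19·22 = 285 - 418 = -133
u × v = (-4, 130, -133)
|u × v| = √((-4)² + 130² + (-133)²) = √34605 ≈ 186.0242

186.024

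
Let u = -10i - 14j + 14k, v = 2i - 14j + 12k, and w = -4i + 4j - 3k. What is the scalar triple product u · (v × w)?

v × w:
i: (-14)·(-3) - 12·4 = 42 - 48 = -6
j: 12·(-4) - 2·(-3) = -48 - (-6) = -42
k: 2·4 - (-14)·(-4) = 8 - 56 = -48
v × w = (-6, -42, -48)
u · (v × w) = (-10)·(-6) + (-14)·(-42) + 14·(-48) = 60 + 588 - 672 = -24

-24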